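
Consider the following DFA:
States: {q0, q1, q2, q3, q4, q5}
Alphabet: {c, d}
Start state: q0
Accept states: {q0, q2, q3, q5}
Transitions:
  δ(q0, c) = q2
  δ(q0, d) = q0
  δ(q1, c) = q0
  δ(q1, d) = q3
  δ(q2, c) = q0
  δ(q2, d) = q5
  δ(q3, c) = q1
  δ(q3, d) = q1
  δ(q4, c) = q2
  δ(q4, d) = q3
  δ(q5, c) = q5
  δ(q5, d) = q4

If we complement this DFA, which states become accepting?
Complement accept states = All states \ Original accept states
= {q0, q1, q2, q3, q4, q5} \ {q0, q2, q3, q5}
{q1, q4}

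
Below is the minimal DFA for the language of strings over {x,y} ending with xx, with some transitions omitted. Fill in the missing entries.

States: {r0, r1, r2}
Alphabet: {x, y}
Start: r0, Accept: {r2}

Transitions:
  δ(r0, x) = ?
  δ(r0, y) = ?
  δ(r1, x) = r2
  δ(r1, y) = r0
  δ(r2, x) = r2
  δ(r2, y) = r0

From the language and accept set, identify what each state tracks — r0: last symbol not x; r1: one trailing x; r2: two trailing x's.
Each missing δ(q, a) is the state matching the new tracked value after reading a.
δ(r0, x) = r1; δ(r0, y) = r0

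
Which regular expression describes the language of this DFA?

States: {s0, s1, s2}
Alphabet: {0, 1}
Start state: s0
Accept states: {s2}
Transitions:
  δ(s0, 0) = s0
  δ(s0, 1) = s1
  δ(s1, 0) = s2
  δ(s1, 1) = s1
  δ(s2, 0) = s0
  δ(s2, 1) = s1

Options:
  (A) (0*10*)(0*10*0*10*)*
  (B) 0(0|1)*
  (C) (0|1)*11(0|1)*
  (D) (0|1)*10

Check each option against the DFA on short strings; one disagreement eliminates an option:
  (A) (0*10*)(0*10*0*10*)*: on '1' the DFA goes s0 → s1 and rejects (s1 ∉ Accept), but the regex matches it → eliminate
  (B) 0(0|1)*: on '0' the DFA goes s0 → s0 and rejects (s0 ∉ Accept), but the regex matches it → eliminate
  (C) (0|1)*11(0|1)*: on '10' the DFA goes s0 → s1 → s2 and accepts (s2 ∈ Accept), but the regex does not match it → eliminate
  (D) (0|1)*10: agrees with the DFA on every string of length ≤ 6
Only (D) is consistent with the DFA.
(D) (0|1)*10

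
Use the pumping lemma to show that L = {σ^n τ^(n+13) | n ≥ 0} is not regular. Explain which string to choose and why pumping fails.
Assume L is regular with pumping length p. Idea: pumping the σ-block breaks the fixed offset of 13.
Choose s = σ^p τ^(p+13) ∈ L. By the pumping lemma, s = xyz with |xy| ≤ p, |y| > 0, so y = σ^k with k ≥ 1. Then xy²z = σ^(p+k) τ^(p+13). For this to be in L we would need p+13 = (p+k)+13, i.e. k = 0, contradicting k ≥ 1. So xy²z ∉ L.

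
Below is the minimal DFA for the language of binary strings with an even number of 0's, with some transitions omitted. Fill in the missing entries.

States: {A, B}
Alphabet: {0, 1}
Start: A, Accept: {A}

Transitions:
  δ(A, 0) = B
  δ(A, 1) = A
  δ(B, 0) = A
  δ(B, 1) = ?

From the language and accept set, identify what each state tracks — A: even number of 0's so far; B: odd number of 0's so far.
Each missing δ(q, a) is the state matching the new tracked value after reading a.
δ(B, 1) = B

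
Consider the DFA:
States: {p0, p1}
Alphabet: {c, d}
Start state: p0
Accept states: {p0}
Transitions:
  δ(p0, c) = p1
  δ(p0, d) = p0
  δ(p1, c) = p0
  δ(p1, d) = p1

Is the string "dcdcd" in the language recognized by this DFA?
Processing string "dcdcd":
  p0 --d--> p0
  p0 --c--> p1
  p1 --d--> p1
  p1 --c--> p0
  p0 --d--> p0
Final state: p0
Accept states: {p0}
Yes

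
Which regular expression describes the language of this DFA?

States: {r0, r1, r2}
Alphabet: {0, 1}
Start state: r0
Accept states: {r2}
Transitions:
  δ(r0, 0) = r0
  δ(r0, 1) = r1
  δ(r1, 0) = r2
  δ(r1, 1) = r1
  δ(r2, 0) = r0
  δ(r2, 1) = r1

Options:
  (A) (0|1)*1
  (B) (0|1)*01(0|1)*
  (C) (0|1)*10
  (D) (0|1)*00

Check each option against the DFA on short strings; one disagreement eliminates an option:
  (A) (0|1)*1: on '1' the DFA goes r0 → r1 and rejects (r1 ∉ Accept), but the regex matches it → eliminate
  (B) (0|1)*01(0|1)*: on '01' the DFA goes r0 → r0 → r1 and rejects (r1 ∉ Accept), but the regex matches it → eliminate
  (C) (0|1)*10: agrees with the DFA on every string of length ≤ 6
  (D) (0|1)*00: on '00' the DFA goes r0 → r0 → r0 and rejects (r0 ∉ Accept), but the regex matches it → eliminate
Only (C) is consistent with the DFA.
(C) (0|1)*10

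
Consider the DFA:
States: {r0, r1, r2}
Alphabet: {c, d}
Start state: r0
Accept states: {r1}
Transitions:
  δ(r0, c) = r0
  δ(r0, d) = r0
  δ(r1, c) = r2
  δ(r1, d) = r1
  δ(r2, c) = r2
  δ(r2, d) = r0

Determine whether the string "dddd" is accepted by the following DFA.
Processing string "dddd":
  r0 --d--> r0
  r0 --d--> r0
  r0 --d--> r0
  r0 --d--> r0
Final state: r0
Accept states: {r1}
No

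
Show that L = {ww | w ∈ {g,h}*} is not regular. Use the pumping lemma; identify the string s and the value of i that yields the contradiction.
Assume L is regular with pumping length p. Idea: pumping the leading g-block breaks the equality of the two halves.
Choose s = g^p h g^p h ∈ L (with w = g^p h). |s| = 2p+2 ≥ p. By the pumping lemma, s = xyz with |xy| ≤ p, |y| > 0, so y = g^k with k ≥ 1, in the first g-block. Then xy²z = g^(p+k) h g^p h, of length 2p+2+k. If k is odd this length is odd, so it cannot be of the form ww. If k is even, each half has length p+1+k/2 ≤ p+k, so the first half lies entirely inside the leading g-block and contains no h, while the second half ends in h; the halves differ. Either way xy²z ∉ L.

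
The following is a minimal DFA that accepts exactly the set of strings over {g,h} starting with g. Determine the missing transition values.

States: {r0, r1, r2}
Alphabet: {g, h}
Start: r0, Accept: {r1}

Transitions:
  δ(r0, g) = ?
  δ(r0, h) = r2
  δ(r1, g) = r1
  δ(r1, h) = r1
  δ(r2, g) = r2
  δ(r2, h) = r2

From the language and accept set, identify what each state tracks — r0: no input read; r1: started with g; r2: started with h (dead).
Each missing δ(q, a) is the state matching the new tracked value after reading a.
δ(r0, g) = r1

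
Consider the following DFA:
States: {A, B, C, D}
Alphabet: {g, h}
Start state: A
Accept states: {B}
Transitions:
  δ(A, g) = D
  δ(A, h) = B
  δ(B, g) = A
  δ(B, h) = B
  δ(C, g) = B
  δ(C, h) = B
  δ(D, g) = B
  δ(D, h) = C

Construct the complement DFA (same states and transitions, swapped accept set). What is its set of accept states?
Complement accept states = All states \ Original accept states
= {A, B, C, D} \ {B}
{A, C, D}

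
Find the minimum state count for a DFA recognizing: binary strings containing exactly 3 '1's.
By Myhill–Nerode, count the distinguishable equivalence classes: 5 classes — having seen 0, 1, …, 3, or >3 copies of '1'; the count-3 class is the only accepting one and >3 is dead.
5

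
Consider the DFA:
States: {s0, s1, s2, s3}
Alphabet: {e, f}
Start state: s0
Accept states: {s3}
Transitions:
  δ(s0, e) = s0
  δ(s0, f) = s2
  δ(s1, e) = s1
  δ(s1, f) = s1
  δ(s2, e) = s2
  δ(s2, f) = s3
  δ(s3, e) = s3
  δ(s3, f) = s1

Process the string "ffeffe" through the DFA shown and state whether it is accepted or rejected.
Processing string "ffeffe":
  s0 --f--> s2
  s2 --f--> s3
  s3 --e--> s3
  s3 --f--> s1
  s1 --f--> s1
  s1 --e--> s1
Final state: s1
Accept states: {s3}
No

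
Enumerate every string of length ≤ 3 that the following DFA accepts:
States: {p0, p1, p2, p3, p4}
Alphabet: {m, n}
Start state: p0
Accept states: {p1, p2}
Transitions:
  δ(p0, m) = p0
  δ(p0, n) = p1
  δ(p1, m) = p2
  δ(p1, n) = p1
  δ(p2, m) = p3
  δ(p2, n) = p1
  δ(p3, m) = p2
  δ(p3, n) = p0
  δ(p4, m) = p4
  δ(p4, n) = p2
n, mn, nm, nn, mmn, mnm, mnn, nmn, nnm, nnn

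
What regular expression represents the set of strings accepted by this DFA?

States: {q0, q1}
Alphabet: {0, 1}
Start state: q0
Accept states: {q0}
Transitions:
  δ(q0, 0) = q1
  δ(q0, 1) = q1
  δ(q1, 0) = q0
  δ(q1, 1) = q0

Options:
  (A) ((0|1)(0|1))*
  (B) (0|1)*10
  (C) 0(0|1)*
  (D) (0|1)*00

Check each option against the DFA on short strings; one disagreement eliminates an option:
  (A) ((0|1)(0|1))*: agrees with the DFA on every string of length ≤ 6
  (B) (0|1)*10: on ε the DFA stays in q0 and accepts (q0 ∈ Accept), but the regex does not match it → eliminate
  (C) 0(0|1)*: on ε the DFA stays in q0 and accepts (q0 ∈ Accept), but the regex does not match it → eliminate
  (D) (0|1)*00: on ε the DFA stays in q0 and accepts (q0 ∈ Accept), but the regex does not match it → eliminate
Only (A) is consistent with the DFA.
(A) ((0|1)(0|1))*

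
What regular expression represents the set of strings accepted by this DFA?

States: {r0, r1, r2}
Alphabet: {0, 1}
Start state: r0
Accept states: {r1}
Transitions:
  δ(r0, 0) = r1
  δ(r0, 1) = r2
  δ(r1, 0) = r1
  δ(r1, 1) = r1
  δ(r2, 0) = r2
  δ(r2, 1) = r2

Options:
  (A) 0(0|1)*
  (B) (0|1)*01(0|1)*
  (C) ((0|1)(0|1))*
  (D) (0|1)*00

Check each option against the DFA on short strings; one disagreement eliminates an option:
  (A) 0(0|1)*: agrees with the DFA on every string of length ≤ 6
  (B) (0|1)*01(0|1)*: on '0' the DFA goes r0 → r1 and accepts (r1 ∈ Accept), but the regex does not match it → eliminate
  (C) ((0|1)(0|1))*: on ε the DFA stays in r0 and rejects (r0 ∉ Accept), but the regex matches it → eliminate
  (D) (0|1)*00: on '0' the DFA goes r0 → r1 and accepts (r1 ∈ Accept), but the regex does not match it → eliminate
Only (A) is consistent with the DFA.
(A) 0(0|1)*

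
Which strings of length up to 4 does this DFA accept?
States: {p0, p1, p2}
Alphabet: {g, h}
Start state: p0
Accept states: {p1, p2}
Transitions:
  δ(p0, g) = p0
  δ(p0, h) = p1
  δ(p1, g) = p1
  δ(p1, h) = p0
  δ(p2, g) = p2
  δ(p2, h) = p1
h, gh, hg, ggh, ghg, hgg, hhh, gggh, gghg, ghgg, ghhh, hggg, hghh, hhgh, hhhg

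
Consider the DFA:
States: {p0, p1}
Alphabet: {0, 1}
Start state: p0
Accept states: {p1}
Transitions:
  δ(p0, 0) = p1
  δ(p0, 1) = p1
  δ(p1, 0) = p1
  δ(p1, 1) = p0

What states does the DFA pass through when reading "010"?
read '0': p0 → p1
  read '1': p1 → p0
  read '0': p0 → p1
p0 -> p1 -> p0 -> p1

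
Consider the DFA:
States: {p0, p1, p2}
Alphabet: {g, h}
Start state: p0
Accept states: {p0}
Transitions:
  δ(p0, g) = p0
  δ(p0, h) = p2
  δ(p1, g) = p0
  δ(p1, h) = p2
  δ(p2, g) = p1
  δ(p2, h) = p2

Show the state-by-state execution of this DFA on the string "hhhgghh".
read 'h': p0 → p2
  read 'h': p2 → p2
  read 'h': p2 → p2
  read 'g': p2 → p1
  read 'g': p1 → p0
  read 'h': p0 → p2
  read 'h': p2 → p2
p0 -> p2 -> p2 -> p2 -> p1 -> p0 -> p2 -> p2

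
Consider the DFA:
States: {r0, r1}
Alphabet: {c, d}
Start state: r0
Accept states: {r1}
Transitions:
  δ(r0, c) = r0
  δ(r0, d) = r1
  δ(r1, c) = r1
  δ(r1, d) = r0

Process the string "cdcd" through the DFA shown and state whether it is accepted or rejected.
Processing string "cdcd":
  r0 --c--> r0
  r0 --d--> r1
  r1 --c--> r1
  r1 --d--> r0
Final state: r0
Accept states: {r1}
No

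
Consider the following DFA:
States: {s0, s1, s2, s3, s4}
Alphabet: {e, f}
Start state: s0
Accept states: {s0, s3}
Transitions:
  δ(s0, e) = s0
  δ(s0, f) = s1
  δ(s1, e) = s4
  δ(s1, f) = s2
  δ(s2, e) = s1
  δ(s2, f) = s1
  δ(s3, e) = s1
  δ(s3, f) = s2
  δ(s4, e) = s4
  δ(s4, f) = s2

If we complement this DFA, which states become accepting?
Complement accept states = All states \ Original accept states
= {s0, s1, s2, s3, s4} \ {s0, s3}
{s1, s2, s4}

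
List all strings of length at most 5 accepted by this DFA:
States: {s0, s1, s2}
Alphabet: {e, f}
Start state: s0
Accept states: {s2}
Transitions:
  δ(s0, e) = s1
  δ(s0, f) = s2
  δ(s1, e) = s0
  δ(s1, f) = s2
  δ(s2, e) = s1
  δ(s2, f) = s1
f, ef, eef, fef, fff, eeef, efef, efff, feef, ffef, eeeef, eefef, eefff, efeef, effef, feeef, fefef, fefff, ffeef, fffef, fffff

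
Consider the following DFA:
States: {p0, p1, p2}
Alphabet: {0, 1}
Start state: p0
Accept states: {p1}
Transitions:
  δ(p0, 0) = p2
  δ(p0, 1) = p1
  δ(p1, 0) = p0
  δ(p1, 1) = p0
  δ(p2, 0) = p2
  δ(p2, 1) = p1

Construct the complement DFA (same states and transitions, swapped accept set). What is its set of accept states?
Complement accept states = All states \ Original accept states
= {p0, p1, p2} \ {p1}
{p0, p2}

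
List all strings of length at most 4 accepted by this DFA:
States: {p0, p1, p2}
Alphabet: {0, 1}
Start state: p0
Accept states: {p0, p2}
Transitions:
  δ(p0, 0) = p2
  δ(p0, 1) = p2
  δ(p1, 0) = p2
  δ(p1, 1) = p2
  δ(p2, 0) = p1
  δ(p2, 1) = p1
ε, 0, 1, 000, 001, 010, 011, 100, 101, 110, 111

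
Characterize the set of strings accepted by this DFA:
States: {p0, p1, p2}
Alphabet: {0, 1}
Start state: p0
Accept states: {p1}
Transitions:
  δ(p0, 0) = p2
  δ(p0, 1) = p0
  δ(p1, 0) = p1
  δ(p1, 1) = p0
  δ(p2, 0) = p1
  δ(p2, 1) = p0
Testing a few strings:
  '111' → reject
  '10' → reject
  '00' → accept
  '0' → reject
State roles: p0=last symbol not 0; p1=two trailing 0's; p2=one trailing 0
All binary strings ending with 00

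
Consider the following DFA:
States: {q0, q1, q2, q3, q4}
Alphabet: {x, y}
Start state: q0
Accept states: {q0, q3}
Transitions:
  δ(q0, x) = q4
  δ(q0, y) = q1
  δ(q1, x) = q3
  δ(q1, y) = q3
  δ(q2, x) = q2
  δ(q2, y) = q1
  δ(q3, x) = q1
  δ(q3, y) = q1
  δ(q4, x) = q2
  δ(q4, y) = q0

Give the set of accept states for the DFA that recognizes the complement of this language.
Complement accept states = All states \ Original accept states
= {q0, q1, q2, q3, q4} \ {q0, q3}
{q1, q2, q4}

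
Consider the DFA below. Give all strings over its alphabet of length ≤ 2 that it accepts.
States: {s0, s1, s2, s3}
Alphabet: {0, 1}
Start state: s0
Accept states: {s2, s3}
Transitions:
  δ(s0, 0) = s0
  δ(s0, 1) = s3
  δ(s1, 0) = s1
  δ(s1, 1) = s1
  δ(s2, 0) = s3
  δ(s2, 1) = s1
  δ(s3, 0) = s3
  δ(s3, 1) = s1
1, 01, 10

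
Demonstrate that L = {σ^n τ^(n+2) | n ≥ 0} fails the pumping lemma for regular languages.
Assume L is regular with pumping length p. Idea: pumping the σ-block breaks the fixed offset of 2.
Choose s = σ^p τ^(p+2) ∈ L. By the pumping lemma, s = xyz with |xy| ≤ p, |y| > 0, so y = σ^k with k ≥ 1. Then xy²z = σ^(p+k) τ^(p+2). For this to be in L we would need p+2 = (p+k)+2, i.e. k = 0, contradicting k ≥ 1. So xy²z ∉ L.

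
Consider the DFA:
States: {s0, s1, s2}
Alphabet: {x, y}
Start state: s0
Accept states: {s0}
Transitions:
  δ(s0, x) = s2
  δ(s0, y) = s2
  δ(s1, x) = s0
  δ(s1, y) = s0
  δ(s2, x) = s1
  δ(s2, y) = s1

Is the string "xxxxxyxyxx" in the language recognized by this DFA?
Processing string "xxxxxyxyxx":
  s0 --x--> s2
  s2 --x--> s1
  s1 --x--> s0
  s0 --x--> s2
  s2 --x--> s1
  s1 --y--> s0
  s0 --x--> s2
  s2 --y--> s1
  s1 --x--> s0
  s0 --x--> s2
Final state: s2
Accept states: {s0}
No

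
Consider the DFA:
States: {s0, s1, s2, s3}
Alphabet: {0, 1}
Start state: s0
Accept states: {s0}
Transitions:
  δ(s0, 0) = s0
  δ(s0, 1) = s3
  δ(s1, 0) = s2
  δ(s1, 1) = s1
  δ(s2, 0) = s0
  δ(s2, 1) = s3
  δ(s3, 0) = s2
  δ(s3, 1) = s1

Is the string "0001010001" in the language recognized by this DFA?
Processing string "0001010001":
  s0 --0--> s0
  s0 --0--> s0
  s0 --0--> s0
  s0 --1--> s3
  s3 --0--> s2
  s2 --1--> s3
  s3 --0--> s2
  s2 --0--> s0
  s0 --0--> s0
  s0 --1--> s3
Final state: s3
Accept states: {s0}
No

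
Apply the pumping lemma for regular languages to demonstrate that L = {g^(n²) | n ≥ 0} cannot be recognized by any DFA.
Assume L is regular with pumping length p. Idea: pumping adds a fixed amount, but gaps between consecutive squares grow.
Choose s = g^(p²) (length p² ≥ p). By the pumping lemma, s = xyz with |xy| ≤ p, |y| > 0, so |y| = k with 1 ≤ k ≤ p. Then |xy²z| = p²+k. Since p² < p²+k ≤ p²+p < (p+1)², the length p²+k lies strictly between consecutive squares, so it is not a perfect square and xy²z ∉ L.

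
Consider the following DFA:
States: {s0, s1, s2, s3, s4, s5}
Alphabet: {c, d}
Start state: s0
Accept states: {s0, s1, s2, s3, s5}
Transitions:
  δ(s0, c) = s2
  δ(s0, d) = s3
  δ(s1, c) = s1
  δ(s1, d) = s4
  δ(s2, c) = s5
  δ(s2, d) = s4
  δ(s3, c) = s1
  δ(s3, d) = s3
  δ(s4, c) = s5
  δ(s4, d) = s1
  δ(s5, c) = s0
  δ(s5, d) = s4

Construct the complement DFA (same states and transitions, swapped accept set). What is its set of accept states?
Complement accept states = All states \ Original accept states
= {s0, s1, s2, s3, s4, s5} \ {s0, s1, s2, s3, s5}
{s4}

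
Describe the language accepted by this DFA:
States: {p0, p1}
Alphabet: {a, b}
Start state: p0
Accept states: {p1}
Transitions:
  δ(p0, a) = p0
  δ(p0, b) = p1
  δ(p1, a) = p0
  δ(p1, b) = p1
Testing a few strings:
  'baa' → reject
  'bbb' → accept
  'ba' → reject
  'aba' → reject
State roles: p0=last symbol not b; p1=last symbol is b
All strings over {a,b} ending with b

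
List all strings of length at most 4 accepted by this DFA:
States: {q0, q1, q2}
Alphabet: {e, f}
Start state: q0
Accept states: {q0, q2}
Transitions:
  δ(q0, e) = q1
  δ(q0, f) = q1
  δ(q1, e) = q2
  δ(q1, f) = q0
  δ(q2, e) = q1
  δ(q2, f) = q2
ε, ee, ef, fe, ff, eef, fef, eeee, eeef, eeff, efee, efef, effe, efff, feee, feef, feff, ffee, ffef, fffe, ffff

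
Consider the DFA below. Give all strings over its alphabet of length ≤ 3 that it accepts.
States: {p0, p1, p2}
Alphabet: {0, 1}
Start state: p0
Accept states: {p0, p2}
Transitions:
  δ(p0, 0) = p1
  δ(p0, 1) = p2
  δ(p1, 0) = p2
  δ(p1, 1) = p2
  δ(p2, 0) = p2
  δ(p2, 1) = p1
ε, 1, 00, 01, 10, 000, 010, 100, 110, 111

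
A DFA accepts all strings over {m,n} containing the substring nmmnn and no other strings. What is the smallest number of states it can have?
By Myhill–Nerode, count the distinguishable equivalence classes: 6 classes — one per longest suffix of the input that is a prefix of 'nmmnn' (lengths 0 through 4), plus an absorbing 'already seen nmmnn' class.
6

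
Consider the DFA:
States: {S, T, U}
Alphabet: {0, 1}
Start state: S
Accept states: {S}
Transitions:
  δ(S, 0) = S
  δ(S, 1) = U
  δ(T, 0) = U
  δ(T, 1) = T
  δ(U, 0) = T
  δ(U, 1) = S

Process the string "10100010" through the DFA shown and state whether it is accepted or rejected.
Processing string "10100010":
  S --1--> U
  U --0--> T
  T --1--> T
  T --0--> U
  U --0--> T
  T --0--> U
  U --1--> S
  S --0--> S
Final state: S
Accept states: {S}
Yes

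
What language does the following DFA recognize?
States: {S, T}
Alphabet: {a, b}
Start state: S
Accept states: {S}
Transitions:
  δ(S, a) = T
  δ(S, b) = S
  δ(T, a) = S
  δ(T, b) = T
Testing a few strings:
  'ab' → reject
  'ba' → reject
  'b' → accept
  'baa' → accept
State roles: S=even number of a's so far; T=odd number of a's so far
All strings over {a,b} with an even number of a's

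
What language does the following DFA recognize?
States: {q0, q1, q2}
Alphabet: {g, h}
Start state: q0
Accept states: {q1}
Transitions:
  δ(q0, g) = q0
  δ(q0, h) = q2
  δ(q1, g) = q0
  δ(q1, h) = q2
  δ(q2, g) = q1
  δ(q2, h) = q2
Testing a few strings:
  'hg' → accept
  'ghgh' → reject
  'ghgg' → reject
  'g' → reject
State roles: q0=no suffix match; q1=suffix is hg; q2=one trailing h
All strings over {g,h} ending with hg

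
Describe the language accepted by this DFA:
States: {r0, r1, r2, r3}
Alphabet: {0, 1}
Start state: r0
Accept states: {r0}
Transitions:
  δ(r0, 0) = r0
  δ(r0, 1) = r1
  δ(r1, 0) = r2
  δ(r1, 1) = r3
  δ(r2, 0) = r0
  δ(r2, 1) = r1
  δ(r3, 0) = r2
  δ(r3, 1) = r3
Testing a few strings:
  '0000' → accept
  '0001' → reject
  '01' → reject
  '00' → accept
State roles: r0=value ≡ 0 (mod 4); r1=value ≡ 1 (mod 4); r2=value ≡ 2 (mod 4); r3=value ≡ 3 (mod 4)
All binary strings representing a multiple of 4 (read in base 2; leading zeros allowed and ε counts as 0)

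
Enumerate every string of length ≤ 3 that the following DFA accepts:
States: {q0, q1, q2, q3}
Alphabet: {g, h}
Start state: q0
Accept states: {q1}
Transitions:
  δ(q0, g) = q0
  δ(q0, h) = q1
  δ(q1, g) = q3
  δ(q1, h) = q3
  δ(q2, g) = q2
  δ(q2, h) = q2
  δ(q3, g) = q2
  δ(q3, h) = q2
h, gh, ggh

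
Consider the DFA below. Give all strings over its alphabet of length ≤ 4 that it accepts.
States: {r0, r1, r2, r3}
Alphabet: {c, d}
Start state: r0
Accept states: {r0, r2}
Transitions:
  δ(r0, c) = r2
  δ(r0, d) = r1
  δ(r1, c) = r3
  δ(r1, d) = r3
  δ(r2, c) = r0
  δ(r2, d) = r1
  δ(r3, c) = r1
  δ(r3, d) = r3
ε, c, cc, ccc, cccc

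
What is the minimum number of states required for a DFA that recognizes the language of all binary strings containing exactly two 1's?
By Myhill–Nerode, count the distinguishable equivalence classes: four classes — 0, 1, 2, or ≥3 1's seen.
4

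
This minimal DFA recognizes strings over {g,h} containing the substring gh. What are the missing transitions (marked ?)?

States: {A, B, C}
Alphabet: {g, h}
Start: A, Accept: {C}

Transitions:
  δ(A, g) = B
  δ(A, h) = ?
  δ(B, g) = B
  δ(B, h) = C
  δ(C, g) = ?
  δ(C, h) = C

From the language and accept set, identify what each state tracks — A: no g seen yet; B: seen a g, waiting for h; C: substring gh seen.
Each missing δ(q, a) is the state matching the new tracked value after reading a.
δ(A, h) = A; δ(C, g) = C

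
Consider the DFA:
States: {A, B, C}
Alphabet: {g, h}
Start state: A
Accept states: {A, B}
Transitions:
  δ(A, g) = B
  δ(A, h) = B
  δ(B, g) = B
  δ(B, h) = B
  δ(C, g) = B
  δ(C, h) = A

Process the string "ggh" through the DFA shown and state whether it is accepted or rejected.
Processing string "ggh":
  A --g--> B
  B --g--> B
  B --h--> B
Final state: B
Accept states: {A, B}
Yes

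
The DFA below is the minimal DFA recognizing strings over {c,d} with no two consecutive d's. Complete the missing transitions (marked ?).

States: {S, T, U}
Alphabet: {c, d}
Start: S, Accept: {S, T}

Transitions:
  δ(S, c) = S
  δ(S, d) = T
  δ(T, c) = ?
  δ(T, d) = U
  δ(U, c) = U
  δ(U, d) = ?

From the language and accept set, identify what each state tracks — S: last symbol not d (ok); T: last symbol d (ok); U: saw dd (dead).
Each missing δ(q, a) is the state matching the new tracked value after reading a.
δ(T, c) = S; δ(U, d) = U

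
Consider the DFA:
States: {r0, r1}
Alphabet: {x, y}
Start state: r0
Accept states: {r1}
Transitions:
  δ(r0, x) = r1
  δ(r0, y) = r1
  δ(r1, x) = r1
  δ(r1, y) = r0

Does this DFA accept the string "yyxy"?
Processing string "yyxy":
  r0 --y--> r1
  r1 --y--> r0
  r0 --x--> r1
  r1 --y--> r0
Final state: r0
Accept states: {r1}
No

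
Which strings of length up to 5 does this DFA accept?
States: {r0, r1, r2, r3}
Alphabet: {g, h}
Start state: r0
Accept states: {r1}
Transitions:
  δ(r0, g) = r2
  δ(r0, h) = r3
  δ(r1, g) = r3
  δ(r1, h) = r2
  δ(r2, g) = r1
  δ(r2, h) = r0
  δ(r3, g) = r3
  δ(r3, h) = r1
gg, hh, hgh, gggh, gghg, ghgg, ghhh, hggh, hhgh, hhhg, ggggh, ghhgh, hgggh, hghgh, hghhg, hhggh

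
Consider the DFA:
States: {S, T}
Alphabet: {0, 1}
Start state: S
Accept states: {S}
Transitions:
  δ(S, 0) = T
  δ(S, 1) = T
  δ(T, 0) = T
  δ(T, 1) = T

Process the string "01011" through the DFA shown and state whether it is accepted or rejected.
Processing string "01011":
  S --0--> T
  T --1--> T
  T --0--> T
  T --1--> T
  T --1--> T
Final state: T
Accept states: {S}
No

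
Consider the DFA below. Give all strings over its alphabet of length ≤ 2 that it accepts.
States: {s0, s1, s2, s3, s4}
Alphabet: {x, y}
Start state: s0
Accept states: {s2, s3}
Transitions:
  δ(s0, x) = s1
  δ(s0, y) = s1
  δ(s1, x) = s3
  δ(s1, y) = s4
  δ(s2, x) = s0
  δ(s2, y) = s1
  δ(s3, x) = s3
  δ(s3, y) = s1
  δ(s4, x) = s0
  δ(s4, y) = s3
xx, yx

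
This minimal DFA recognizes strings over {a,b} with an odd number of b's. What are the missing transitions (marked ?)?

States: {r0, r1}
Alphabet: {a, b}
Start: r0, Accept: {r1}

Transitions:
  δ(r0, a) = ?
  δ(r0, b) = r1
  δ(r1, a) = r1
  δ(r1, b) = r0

From the language and accept set, identify what each state tracks — r0: even number of b's so far; r1: odd number of b's so far.
Each missing δ(q, a) is the state matching the new tracked value after reading a.
δ(r0, a) = r0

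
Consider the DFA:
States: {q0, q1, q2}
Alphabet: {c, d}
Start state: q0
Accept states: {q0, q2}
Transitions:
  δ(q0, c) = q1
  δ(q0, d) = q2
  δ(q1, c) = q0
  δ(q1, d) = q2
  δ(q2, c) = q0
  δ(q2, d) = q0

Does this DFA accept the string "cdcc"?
Processing string "cdcc":
  q0 --c--> q1
  q1 --d--> q2
  q2 --c--> q0
  q0 --c--> q1
Final state: q1
Accept states: {q0, q2}
No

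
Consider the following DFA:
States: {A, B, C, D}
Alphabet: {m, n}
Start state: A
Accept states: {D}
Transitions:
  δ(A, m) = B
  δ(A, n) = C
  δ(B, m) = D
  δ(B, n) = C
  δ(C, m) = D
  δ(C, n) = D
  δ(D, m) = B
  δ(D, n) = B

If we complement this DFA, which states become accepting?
Complement accept states = All states \ Original accept states
= {A, B, C, D} \ {D}
{A, B, C}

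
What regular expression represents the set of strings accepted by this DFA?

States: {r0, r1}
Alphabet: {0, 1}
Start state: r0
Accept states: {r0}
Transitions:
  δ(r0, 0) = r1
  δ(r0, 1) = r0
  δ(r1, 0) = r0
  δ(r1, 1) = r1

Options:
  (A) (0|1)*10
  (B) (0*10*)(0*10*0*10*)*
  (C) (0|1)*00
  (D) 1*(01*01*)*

Check each option against the DFA on short strings; one disagreement eliminates an option:
  (A) (0|1)*10: on ε the DFA stays in r0 and accepts (r0 ∈ Accept), but the regex does not match it → eliminate
  (B) (0*10*)(0*10*0*10*)*: on ε the DFA stays in r0 and accepts (r0 ∈ Accept), but the regex does not match it → eliminate
  (C) (0|1)*00: on ε the DFA stays in r0 and accepts (r0 ∈ Accept), but the regex does not match it → eliminate
  (D) 1*(01*01*)*: agrees with the DFA on every string of length ≤ 6
Only (D) is consistent with the DFA.
(D) 1*(01*01*)*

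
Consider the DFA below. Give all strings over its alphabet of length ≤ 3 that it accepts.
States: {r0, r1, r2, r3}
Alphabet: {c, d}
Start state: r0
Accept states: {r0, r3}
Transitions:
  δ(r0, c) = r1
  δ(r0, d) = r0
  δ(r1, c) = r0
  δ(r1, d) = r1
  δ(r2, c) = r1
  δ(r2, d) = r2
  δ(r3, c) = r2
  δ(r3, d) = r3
ε, d, cc, dd, ccd, cdc, dcc, ddd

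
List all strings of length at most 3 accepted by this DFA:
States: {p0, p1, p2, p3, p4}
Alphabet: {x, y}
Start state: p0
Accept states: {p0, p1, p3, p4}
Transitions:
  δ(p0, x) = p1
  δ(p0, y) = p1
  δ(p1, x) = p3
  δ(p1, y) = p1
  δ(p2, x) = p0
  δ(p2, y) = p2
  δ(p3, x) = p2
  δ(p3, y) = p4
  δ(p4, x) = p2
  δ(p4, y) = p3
ε, x, y, xx, xy, yx, yy, xxy, xyx, xyy, yxy, yyx, yyy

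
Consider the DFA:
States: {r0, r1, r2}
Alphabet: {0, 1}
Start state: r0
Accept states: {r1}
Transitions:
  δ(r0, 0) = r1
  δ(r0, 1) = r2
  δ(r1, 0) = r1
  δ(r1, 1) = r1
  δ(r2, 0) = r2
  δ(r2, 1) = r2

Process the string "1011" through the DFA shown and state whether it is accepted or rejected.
Processing string "1011":
  r0 --1--> r2
  r2 --0--> r2
  r2 --1--> r2
  r2 --1--> r2
Final state: r2
Accept states: {r1}
No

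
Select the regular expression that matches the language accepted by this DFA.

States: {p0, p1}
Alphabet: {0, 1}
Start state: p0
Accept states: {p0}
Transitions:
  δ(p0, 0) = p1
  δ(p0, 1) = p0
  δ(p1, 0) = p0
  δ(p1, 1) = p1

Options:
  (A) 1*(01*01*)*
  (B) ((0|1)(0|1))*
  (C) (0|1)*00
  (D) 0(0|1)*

Check each option against the DFA on short strings; one disagreement eliminates an option:
  (A) 1*(01*01*)*: agrees with the DFA on every string of length ≤ 6
  (B) ((0|1)(0|1))*: on '1' the DFA goes p0 → p0 and accepts (p0 ∈ Accept), but the regex does not match it → eliminate
  (C) (0|1)*00: on ε the DFA stays in p0 and accepts (p0 ∈ Accept), but the regex does not match it → eliminate
  (D) 0(0|1)*: on ε the DFA stays in p0 and accepts (p0 ∈ Accept), but the regex does not match it → eliminate
Only (A) is consistent with the DFA.
(A) 1*(01*01*)*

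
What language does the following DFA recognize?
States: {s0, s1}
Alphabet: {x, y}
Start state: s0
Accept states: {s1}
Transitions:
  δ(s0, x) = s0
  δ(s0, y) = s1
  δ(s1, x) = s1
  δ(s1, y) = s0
Testing a few strings:
  'xx' → reject
  'xy' → accept
  'y' → accept
  'xyy' → reject
State roles: s0=even number of y's so far; s1=odd number of y's so far
All strings over {x,y} with an odd number of y's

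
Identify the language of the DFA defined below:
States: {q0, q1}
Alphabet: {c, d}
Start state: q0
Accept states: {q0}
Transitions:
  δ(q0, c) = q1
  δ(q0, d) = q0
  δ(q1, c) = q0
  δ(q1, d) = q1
Testing a few strings:
  'dcc' → accept
  'cc' → accept
  'ddd' → accept
  'c' → reject
State roles: q0=even number of c's so far; q1=odd number of c's so far
All strings over {c,d} with an even number of c's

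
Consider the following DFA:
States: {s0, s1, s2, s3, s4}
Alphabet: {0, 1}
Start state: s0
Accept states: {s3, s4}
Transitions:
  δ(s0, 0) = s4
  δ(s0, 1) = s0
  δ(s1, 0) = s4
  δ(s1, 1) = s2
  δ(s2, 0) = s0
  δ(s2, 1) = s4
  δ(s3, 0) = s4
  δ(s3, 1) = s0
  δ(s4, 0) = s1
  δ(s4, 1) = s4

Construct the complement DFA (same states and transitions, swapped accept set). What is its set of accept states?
Complement accept states = All states \ Original accept states
= {s0, s1, s2, s3, s4} \ {s3, s4}
{s0, s1, s2}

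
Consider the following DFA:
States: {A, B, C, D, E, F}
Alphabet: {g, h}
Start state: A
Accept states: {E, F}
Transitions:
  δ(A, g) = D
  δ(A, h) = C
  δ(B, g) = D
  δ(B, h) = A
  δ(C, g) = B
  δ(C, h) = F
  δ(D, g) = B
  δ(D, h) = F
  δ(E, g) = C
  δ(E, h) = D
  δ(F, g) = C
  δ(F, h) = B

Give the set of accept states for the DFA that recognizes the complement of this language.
Complement accept states = All states \ Original accept states
= {A, B, C, D, E, F} \ {E, F}
{A, B, C, D}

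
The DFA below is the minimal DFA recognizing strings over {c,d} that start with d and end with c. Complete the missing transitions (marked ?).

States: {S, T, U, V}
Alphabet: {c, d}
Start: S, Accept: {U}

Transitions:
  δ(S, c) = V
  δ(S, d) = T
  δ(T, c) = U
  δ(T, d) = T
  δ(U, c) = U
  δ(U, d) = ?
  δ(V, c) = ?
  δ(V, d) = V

From the language and accept set, identify what each state tracks — S: no input read; T: started with d, last symbol d; U: started with d, last symbol c; V: started with c (dead).
Each missing δ(q, a) is the state matching the new tracked value after reading a.
δ(U, d) = T; δ(V, c) = V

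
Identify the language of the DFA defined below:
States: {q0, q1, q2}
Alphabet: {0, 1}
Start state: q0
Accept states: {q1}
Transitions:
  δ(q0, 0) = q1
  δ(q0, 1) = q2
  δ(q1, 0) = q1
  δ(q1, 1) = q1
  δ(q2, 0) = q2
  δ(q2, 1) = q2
Testing a few strings:
  '1' → reject
  '00' → accept
  '100' → reject
  '01' → accept
State roles: q0=no input read; q1=started with 0; q2=started with 1 (dead)
All binary strings starting with 0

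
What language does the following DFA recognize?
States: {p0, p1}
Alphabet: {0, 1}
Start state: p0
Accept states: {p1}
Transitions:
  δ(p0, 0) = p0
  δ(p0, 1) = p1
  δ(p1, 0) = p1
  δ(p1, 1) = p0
Testing a few strings:
  '01' → accept
  '1' → accept
  '10' → accept
  '0' → reject
State roles: p0=even number of 1's so far; p1=odd number of 1's so far
All binary strings with an odd number of 1's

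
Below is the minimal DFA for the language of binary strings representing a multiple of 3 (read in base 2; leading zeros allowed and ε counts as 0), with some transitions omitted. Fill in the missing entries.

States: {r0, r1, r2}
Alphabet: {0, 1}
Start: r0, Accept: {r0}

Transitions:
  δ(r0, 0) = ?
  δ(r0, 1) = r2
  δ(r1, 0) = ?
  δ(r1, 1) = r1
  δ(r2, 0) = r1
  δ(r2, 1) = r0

From the language and accept set, identify what each state tracks — r0: value ≡ 0 (mod 3); r1: value ≡ 2 (mod 3); r2: value ≡ 1 (mod 3).
Each missing δ(q, a) is the state matching the new tracked value after reading a.
δ(r0, 0) = r0; δ(r1, 0) = r2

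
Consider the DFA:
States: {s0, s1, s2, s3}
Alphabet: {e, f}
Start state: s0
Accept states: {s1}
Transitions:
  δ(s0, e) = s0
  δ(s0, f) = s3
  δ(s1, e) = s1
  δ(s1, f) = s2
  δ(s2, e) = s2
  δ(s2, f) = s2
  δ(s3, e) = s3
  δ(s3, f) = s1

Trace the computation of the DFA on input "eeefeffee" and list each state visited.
read 'e': s0 → s0
  read 'e': s0 → s0
  read 'e': s0 → s0
  read 'f': s0 → s3
  read 'e': s3 → s3
  read 'f': s3 → s1
  read 'f': s1 → s2
  read 'e': s2 → s2
  read 'e': s2 → s2
s0 -> s0 -> s0 -> s0 -> s3 -> s3 -> s1 -> s2 -> s2 -> s2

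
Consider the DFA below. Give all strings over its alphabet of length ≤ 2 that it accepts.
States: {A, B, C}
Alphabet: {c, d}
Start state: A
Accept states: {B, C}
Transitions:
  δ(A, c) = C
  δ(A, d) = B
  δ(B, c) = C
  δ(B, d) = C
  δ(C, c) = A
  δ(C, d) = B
c, d, cd, dc, dd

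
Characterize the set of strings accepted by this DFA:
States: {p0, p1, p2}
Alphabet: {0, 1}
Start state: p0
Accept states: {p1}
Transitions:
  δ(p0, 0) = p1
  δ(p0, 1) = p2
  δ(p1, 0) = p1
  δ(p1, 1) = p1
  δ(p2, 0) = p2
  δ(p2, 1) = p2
Testing a few strings:
  '1' → reject
  '00' → accept
  '000' → accept
  '011' → accept
State roles: p0=no input read; p1=started with 0; p2=started with 1 (dead)
All binary strings starting with 0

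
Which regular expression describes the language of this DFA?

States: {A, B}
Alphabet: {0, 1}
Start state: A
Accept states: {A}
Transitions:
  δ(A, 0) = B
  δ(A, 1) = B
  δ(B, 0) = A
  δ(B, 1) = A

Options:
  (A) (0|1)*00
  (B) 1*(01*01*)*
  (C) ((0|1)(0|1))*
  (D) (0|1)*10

Check each option against the DFA on short strings; one disagreement eliminates an option:
  (A) (0|1)*00: on ε the DFA stays in A and accepts (A ∈ Accept), but the regex does not match it → eliminate
  (B) 1*(01*01*)*: on '1' the DFA goes A → B and rejects (B ∉ Accept), but the regex matches it → eliminate
  (C) ((0|1)(0|1))*: agrees with the DFA on every string of length ≤ 6
  (D) (0|1)*10: on ε the DFA stays in A and accepts (A ∈ Accept), but the regex does not match it → eliminate
Only (C) is consistent with the DFA.
(C) ((0|1)(0|1))*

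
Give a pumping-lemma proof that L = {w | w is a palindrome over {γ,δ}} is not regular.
Assume L is regular with pumping length p. Idea: pumping the leading γ-block breaks the symmetry.
Choose s = γ^p δ γ^p (a palindrome of length 2p+1 ≥ p). By the pumping lemma, s = xyz with |xy| ≤ p, |y| > 0, so y = γ^k with k > 0 (xy lies entirely in the first γ^p). Then xy²z = γ^(p+k) δ γ^p, which is not a palindrome since p+k ≠ p.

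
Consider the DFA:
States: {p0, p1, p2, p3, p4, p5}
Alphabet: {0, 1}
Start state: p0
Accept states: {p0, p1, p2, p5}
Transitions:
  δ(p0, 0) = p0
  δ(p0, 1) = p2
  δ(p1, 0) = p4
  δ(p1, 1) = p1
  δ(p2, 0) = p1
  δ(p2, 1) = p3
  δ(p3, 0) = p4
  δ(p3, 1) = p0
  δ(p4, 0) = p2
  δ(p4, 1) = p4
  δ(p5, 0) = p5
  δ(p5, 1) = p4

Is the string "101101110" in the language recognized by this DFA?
Processing string "101101110":
  p0 --1--> p2
  p2 --0--> p1
  p1 --1--> p1
  p1 --1--> p1
  p1 --0--> p4
  p4 --1--> p4
  p4 --1--> p4
  p4 --1--> p4
  p4 --0--> p2
Final state: p2
Accept states: {p0, p1, p2, p5}
Yes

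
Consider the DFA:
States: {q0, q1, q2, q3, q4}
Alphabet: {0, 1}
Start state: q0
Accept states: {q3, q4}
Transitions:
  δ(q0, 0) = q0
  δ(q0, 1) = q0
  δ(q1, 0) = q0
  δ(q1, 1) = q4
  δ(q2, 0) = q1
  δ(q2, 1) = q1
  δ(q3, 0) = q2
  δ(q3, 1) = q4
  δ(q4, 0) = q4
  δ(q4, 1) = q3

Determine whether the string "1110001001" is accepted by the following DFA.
Processing string "1110001001":
  q0 --1--> q0
  q0 --1--> q0
  q0 --1--> q0
  q0 --0--> q0
  q0 --0--> q0
  q0 --0--> q0
  q0 --1--> q0
  q0 --0--> q0
  q0 --0--> q0
  q0 --1--> q0
Final state: q0
Accept states: {q3, q4}
No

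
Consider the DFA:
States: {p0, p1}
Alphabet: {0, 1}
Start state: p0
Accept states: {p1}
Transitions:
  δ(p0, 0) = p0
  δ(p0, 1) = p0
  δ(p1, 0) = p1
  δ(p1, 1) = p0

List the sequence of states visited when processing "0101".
read '0': p0 → p0
  read '1': p0 → p0
  read '0': p0 → p0
  read '1': p0 → p0
p0 -> p0 -> p0 -> p0 -> p0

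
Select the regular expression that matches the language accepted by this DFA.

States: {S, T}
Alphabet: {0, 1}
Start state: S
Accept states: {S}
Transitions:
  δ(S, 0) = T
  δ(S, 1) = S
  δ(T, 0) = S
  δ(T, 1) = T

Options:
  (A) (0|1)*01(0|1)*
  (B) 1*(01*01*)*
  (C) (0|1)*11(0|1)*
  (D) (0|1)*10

Check each option against the DFA on short strings; one disagreement eliminates an option:
  (A) (0|1)*01(0|1)*: on ε the DFA stays in S and accepts (S ∈ Accept), but the regex does not match it → eliminate
  (B) 1*(01*01*)*: agrees with the DFA on every string of length ≤ 6
  (C) (0|1)*11(0|1)*: on ε the DFA stays in S and accepts (S ∈ Accept), but the regex does not match it → eliminate
  (D) (0|1)*10: on ε the DFA stays in S and accepts (S ∈ Accept), but the regex does not match it → eliminate
Only (B) is consistent with the DFA.
(B) 1*(01*01*)*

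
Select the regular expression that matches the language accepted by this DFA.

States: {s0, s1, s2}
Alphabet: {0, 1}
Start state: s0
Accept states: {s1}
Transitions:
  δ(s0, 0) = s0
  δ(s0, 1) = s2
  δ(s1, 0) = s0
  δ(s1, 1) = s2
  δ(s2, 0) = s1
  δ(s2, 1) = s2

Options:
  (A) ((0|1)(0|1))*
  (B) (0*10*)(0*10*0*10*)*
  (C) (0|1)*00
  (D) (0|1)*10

Check each option against the DFA on short strings; one disagreement eliminates an option:
  (A) ((0|1)(0|1))*: on ε the DFA stays in s0 and rejects (s0 ∉ Accept), but the regex matches it → eliminate
  (B) (0*10*)(0*10*0*10*)*: on '1' the DFA goes s0 → s2 and rejects (s2 ∉ Accept), but the regex matches it → eliminate
  (C) (0|1)*00: on '00' the DFA goes s0 → s0 → s0 and rejects (s0 ∉ Accept), but the regex matches it → eliminate
  (D) (0|1)*10: agrees with the DFA on every string of length ≤ 6
Only (D) is consistent with the DFA.
(D) (0|1)*10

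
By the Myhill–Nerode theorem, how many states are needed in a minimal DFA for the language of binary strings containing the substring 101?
By Myhill–Nerode, count the distinguishable equivalence classes: 4 classes — one per longest suffix of the input that is a prefix of '101' (lengths 0 through 2), plus an absorbing 'already seen 101' class.
4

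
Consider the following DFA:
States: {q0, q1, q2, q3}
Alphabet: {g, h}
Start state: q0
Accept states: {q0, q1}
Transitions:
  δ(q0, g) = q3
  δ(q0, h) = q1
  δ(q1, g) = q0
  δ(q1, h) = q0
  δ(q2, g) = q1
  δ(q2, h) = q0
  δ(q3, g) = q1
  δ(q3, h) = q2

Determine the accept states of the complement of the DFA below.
Complement accept states = All states \ Original accept states
= {q0, q1, q2, q3} \ {q0, q1}
{q2, q3}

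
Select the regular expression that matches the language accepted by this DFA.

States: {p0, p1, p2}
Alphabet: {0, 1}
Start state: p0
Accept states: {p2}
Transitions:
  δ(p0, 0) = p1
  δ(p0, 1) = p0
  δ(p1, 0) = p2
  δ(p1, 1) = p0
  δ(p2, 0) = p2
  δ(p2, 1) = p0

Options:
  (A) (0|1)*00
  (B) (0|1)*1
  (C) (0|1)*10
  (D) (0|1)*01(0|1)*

Check each option against the DFA on short strings; one disagreement eliminates an option:
  (A) (0|1)*00: agrees with the DFA on every string of length ≤ 6
  (B) (0|1)*1: on '1' the DFA goes p0 → p0 and rejects (p0 ∉ Accept), but the regex matches it → eliminate
  (C) (0|1)*10: on '00' the DFA goes p0 → p1 → p2 and accepts (p2 ∈ Accept), but the regex does not match it → eliminate
  (D) (0|1)*01(0|1)*: on '00' the DFA goes p0 → p1 → p2 and accepts (p2 ∈ Accept), but the regex does not match it → eliminate
Only (A) is consistent with the DFA.
(A) (0|1)*00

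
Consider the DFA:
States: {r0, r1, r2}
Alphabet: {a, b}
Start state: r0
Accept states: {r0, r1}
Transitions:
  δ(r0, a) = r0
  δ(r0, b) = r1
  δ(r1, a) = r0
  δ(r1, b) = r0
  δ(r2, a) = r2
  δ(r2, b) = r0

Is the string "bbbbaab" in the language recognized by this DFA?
Processing string "bbbbaab":
  r0 --b--> r1
  r1 --b--> r0
  r0 --b--> r1
  r1 --b--> r0
  r0 --a--> r0
  r0 --a--> r0
  r0 --b--> r1
Final state: r1
Accept states: {r0, r1}
Yes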